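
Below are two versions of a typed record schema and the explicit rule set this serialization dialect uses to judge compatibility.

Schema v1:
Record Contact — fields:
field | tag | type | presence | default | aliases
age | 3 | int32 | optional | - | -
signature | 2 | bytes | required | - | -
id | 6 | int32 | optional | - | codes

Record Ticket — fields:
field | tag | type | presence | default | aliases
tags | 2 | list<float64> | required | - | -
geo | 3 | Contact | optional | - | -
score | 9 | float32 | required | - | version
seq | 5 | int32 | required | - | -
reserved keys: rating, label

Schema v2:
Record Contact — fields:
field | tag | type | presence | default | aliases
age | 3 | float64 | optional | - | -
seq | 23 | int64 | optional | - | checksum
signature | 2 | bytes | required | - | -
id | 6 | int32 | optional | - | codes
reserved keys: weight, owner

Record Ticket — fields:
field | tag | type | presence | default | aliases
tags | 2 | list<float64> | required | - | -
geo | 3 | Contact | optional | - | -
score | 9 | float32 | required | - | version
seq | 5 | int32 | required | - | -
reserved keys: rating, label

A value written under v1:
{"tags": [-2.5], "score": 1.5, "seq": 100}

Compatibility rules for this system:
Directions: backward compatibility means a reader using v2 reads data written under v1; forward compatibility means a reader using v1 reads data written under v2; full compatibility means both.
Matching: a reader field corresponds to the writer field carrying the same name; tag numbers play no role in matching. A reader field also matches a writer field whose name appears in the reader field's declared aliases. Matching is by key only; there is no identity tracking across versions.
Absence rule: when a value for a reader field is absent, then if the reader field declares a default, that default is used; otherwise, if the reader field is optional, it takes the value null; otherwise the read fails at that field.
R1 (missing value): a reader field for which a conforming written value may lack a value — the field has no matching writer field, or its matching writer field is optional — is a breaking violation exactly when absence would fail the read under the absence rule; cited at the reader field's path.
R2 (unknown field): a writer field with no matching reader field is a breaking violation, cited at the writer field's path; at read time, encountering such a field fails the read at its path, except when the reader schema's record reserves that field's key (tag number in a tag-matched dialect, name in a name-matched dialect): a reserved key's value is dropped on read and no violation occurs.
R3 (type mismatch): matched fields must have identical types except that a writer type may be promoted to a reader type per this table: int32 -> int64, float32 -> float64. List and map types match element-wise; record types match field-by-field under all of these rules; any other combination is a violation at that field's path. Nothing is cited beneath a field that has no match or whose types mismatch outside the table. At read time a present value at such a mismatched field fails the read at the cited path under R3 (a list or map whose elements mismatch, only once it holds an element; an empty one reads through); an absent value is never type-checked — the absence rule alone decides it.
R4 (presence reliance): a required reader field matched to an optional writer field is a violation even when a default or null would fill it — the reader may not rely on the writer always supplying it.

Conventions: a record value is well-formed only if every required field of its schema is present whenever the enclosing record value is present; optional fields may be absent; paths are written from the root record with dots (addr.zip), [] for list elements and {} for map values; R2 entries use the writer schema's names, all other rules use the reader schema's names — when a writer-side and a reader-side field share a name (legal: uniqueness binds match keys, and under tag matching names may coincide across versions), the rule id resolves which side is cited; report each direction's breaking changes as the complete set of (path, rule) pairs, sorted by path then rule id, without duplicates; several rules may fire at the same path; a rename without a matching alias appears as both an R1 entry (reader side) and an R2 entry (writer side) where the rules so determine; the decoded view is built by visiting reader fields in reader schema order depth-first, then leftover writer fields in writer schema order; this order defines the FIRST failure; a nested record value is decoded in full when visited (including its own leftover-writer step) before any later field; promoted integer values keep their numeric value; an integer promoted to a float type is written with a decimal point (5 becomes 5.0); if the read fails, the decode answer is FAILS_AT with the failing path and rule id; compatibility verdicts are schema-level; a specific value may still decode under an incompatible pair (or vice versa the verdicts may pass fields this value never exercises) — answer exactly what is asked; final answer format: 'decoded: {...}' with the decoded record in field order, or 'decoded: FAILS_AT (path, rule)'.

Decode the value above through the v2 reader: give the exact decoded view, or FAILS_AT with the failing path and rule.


decoded: {"tags": [-2.5], "geo": null, "score": 1.5, "seq": 100}

each type pair in Ticket: writer, then reader
decode walk for Ticket under reader schema v2:
  tags := [-2.5]
  geo := null (not supplied -> null)
  score := 1.5
  seq := 100
  => decoded: {"tags": [-2.5], "geo": null, "score": 1.5, "seq": 100}
the rest of the Ticket diff is inert for this question:
  field age in record Contact: type int32 changed to float64 -> schema-level compatibility only; this Ticket value's decode is unchanged
  added field seq to record Contact: optional int64, tag 23 (in v2 it sits immediately before signature) -> schema-level compatibility only; this Ticket value's decode is unchanged


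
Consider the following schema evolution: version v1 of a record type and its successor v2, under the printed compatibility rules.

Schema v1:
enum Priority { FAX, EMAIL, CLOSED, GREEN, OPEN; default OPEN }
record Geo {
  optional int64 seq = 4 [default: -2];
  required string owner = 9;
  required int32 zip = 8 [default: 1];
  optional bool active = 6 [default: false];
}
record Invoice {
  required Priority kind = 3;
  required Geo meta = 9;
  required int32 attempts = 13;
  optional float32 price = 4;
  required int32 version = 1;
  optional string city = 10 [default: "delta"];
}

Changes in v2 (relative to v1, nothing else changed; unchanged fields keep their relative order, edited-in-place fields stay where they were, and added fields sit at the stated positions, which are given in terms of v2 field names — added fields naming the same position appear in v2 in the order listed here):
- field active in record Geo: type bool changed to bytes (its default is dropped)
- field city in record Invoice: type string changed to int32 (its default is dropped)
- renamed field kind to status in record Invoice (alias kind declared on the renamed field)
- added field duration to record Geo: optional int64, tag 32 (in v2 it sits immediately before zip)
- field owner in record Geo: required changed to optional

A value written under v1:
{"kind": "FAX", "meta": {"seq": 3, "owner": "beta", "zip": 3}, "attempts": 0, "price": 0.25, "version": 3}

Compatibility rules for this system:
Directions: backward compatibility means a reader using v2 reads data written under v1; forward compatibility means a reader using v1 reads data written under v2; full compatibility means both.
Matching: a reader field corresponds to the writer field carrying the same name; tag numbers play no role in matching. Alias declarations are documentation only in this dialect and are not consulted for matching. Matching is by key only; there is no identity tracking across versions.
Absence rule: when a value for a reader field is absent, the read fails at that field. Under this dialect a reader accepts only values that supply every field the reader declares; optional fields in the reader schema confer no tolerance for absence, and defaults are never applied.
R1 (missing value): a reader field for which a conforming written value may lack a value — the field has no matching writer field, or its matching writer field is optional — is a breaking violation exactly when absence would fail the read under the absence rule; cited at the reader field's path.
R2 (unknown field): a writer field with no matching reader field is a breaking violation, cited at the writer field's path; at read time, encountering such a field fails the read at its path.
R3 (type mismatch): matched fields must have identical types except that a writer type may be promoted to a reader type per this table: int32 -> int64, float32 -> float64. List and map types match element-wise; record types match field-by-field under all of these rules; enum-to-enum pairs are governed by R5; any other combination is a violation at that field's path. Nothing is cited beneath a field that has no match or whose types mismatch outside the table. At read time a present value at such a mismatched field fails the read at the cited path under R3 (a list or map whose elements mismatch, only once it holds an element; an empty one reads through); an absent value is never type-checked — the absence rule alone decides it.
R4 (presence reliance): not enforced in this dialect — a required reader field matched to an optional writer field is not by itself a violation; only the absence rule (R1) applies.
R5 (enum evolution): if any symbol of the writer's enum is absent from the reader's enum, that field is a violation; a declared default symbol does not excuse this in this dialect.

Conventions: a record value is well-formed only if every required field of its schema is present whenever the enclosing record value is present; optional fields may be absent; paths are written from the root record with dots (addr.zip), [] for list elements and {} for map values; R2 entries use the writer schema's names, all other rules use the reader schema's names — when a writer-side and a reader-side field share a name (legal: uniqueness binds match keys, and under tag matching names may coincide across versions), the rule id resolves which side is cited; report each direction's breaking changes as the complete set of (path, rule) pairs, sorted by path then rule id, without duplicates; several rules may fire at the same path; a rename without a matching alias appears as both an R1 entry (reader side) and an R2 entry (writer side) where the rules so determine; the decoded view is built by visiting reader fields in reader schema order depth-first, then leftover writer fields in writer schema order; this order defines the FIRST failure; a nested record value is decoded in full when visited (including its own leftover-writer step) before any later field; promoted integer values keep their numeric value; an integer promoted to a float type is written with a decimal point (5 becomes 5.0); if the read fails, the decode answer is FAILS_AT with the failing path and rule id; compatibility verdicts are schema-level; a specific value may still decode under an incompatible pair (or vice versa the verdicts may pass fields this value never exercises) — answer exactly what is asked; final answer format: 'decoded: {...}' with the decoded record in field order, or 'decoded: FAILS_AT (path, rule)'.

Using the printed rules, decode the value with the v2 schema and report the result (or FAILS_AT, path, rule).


arrows below run writer -> reader for Invoice
decode walk for Invoice under reader schema v2:
  read fails at status under R1 (no fill)
  => FAILS_AT (status, R1)
diffs on Invoice not affecting the asked answer:
  field active in record Geo: type bool changed to bytes (its default is dropped) -> a verdict-level change on Invoice — the shown value reads the same
  field city in record Invoice: type string changed to int32 (its default is dropped) -> a verdict-level change on Invoice — the shown value reads the same
  added field duration to record Geo: optional int64, tag 32 (in v2 it sits immediately before zip) -> a verdict-level change on Invoice — the shown value reads the same
  field owner in record Geo: required changed to optional -> a verdict-level change on Invoice — the shown value reads the same

decoded: FAILS_AT (status, R1)


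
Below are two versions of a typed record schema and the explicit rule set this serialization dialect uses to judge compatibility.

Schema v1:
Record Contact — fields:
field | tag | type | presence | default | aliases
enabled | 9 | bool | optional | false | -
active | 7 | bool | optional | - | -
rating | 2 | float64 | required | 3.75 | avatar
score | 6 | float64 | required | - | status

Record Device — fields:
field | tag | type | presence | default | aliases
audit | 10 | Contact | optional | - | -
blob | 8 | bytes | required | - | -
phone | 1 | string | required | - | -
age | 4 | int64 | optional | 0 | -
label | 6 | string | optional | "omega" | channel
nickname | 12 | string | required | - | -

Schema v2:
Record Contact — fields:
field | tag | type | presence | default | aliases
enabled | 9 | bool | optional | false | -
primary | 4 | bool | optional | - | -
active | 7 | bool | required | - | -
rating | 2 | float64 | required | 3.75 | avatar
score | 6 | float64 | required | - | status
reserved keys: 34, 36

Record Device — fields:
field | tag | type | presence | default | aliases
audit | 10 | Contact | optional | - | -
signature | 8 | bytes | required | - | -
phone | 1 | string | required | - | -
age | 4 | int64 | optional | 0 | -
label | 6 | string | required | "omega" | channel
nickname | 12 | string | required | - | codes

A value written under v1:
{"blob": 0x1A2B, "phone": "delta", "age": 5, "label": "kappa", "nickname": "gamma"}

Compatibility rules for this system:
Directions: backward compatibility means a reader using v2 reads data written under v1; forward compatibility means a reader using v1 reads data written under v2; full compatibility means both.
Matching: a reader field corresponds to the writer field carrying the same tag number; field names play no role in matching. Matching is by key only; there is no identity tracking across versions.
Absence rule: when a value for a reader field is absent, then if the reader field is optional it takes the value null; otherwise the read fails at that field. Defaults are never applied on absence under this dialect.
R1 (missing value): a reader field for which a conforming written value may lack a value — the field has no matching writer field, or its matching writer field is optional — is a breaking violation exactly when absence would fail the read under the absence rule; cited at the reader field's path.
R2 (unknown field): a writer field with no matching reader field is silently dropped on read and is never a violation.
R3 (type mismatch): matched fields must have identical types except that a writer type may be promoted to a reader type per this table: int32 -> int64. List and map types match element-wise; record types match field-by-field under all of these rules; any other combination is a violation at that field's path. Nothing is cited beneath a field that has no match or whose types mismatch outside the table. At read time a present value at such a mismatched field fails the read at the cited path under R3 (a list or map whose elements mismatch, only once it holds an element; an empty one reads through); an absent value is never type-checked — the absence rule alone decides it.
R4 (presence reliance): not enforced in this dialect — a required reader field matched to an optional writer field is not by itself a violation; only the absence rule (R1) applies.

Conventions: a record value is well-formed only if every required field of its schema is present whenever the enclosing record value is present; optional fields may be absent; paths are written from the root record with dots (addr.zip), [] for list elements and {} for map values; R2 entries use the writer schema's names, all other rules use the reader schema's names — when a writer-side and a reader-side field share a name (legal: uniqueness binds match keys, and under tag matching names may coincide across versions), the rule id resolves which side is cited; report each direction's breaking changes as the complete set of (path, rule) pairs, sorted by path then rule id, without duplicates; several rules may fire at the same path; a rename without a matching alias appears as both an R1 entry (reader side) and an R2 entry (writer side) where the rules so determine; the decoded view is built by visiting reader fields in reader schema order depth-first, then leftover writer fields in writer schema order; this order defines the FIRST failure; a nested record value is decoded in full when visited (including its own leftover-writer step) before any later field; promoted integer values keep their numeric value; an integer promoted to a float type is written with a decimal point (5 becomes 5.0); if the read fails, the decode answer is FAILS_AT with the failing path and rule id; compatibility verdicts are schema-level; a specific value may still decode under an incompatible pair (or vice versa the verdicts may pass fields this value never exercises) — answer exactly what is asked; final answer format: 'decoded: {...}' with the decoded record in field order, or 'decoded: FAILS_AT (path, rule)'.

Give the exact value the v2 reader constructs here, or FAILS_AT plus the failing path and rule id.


in Device below, arrows point writer -> reader
decoding the Device value with the v2 reader:
  audit := null (not supplied -> null)
  signature := 0x1A2B (from writer blob)
  phone := "delta"
  age := 5
  label := "kappa"
  nickname := "gamma"
  => decoded: {"audit": null, "signature": 0x1A2B, "phone": "delta", "age": 5, "label": "kappa", "nickname": "gamma"}
the other Device changes do not affect what is asked:
  added field primary to record Contact: optional bool, tag 4 (in v2 it sits immediately before active) -> no rule fires on it and the decoded Device view is identical with or without it
  field active in record Contact: optional changed to required -> matters for Device compatibility verdicts, not for this value's decode
  field label in record Device: optional changed to required -> matters for Device compatibility verdicts, not for this value's decode

decoded: {"audit": null, "signature": 0x1A2B, "phone": "delta", "age": 5, "label": "kappa", "nickname": "gamma"}


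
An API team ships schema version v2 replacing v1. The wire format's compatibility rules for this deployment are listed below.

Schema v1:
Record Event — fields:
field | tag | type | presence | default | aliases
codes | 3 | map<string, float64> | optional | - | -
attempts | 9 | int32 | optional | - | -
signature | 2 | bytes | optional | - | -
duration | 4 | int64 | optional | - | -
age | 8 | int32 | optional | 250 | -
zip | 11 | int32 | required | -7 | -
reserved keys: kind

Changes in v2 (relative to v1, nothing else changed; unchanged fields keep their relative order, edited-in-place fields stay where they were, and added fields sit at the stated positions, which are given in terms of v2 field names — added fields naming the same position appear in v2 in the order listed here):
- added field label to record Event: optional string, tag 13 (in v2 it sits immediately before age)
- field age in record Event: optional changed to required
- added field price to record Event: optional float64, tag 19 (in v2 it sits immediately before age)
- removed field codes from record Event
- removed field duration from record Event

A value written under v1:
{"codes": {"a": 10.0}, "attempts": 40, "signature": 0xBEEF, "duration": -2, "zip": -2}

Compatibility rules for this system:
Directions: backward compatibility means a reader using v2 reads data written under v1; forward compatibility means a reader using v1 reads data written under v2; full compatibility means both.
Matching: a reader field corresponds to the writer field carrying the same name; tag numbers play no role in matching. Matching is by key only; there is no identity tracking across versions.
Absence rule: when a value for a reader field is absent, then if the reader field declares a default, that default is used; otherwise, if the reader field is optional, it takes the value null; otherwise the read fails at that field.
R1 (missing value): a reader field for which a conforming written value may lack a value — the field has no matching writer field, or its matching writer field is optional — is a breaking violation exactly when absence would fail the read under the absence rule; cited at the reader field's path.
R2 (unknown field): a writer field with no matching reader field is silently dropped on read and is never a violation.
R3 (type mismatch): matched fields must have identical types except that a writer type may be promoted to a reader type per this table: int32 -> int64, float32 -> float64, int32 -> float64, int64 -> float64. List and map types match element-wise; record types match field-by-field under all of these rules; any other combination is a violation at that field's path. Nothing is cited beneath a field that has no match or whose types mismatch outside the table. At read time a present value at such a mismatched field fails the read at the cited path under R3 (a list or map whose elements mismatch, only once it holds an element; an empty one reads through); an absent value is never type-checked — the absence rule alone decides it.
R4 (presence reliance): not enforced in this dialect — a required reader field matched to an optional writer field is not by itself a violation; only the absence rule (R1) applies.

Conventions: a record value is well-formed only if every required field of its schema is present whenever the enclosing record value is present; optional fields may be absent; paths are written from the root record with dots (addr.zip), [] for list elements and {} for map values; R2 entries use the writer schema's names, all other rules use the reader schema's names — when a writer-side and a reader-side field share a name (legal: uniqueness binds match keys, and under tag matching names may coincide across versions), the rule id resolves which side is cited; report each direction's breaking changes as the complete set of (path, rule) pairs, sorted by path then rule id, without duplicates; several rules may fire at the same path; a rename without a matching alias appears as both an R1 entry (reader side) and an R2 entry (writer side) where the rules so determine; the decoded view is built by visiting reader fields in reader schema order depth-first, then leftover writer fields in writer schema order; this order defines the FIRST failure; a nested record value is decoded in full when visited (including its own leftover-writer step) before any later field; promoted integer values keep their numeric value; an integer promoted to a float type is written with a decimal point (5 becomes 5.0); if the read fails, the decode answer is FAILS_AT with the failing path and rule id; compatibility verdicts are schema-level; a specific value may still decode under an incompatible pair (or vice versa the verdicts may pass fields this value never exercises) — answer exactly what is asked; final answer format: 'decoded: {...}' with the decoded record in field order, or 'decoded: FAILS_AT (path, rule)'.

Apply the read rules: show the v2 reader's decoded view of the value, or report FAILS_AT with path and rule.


each type pair in Event: writer, then reader
decode walk for Event under reader schema v2:
  attempts := 40
  signature := 0xBEEF
  label := null (absent, optional -> null)
  price := null (absent, optional -> null)
  age := 250 (absent -> default)
  zip := -2
  writer codes: unknown -> dropped
  writer duration: unknown -> dropped
  => decoded: {"attempts": 40, "signature": 0xBEEF, "label": null, "price": null, "age": 250, "zip": -2}
the rest of the Event diff is inert for this question:
  field age in record Event: optional changed to required -> fires no rule on Event under this dialect and leaves the result unchanged

decoded: {"attempts": 40, "signature": 0xBEEF, "label": null, "price": null, "age": 250, "zip": -2}


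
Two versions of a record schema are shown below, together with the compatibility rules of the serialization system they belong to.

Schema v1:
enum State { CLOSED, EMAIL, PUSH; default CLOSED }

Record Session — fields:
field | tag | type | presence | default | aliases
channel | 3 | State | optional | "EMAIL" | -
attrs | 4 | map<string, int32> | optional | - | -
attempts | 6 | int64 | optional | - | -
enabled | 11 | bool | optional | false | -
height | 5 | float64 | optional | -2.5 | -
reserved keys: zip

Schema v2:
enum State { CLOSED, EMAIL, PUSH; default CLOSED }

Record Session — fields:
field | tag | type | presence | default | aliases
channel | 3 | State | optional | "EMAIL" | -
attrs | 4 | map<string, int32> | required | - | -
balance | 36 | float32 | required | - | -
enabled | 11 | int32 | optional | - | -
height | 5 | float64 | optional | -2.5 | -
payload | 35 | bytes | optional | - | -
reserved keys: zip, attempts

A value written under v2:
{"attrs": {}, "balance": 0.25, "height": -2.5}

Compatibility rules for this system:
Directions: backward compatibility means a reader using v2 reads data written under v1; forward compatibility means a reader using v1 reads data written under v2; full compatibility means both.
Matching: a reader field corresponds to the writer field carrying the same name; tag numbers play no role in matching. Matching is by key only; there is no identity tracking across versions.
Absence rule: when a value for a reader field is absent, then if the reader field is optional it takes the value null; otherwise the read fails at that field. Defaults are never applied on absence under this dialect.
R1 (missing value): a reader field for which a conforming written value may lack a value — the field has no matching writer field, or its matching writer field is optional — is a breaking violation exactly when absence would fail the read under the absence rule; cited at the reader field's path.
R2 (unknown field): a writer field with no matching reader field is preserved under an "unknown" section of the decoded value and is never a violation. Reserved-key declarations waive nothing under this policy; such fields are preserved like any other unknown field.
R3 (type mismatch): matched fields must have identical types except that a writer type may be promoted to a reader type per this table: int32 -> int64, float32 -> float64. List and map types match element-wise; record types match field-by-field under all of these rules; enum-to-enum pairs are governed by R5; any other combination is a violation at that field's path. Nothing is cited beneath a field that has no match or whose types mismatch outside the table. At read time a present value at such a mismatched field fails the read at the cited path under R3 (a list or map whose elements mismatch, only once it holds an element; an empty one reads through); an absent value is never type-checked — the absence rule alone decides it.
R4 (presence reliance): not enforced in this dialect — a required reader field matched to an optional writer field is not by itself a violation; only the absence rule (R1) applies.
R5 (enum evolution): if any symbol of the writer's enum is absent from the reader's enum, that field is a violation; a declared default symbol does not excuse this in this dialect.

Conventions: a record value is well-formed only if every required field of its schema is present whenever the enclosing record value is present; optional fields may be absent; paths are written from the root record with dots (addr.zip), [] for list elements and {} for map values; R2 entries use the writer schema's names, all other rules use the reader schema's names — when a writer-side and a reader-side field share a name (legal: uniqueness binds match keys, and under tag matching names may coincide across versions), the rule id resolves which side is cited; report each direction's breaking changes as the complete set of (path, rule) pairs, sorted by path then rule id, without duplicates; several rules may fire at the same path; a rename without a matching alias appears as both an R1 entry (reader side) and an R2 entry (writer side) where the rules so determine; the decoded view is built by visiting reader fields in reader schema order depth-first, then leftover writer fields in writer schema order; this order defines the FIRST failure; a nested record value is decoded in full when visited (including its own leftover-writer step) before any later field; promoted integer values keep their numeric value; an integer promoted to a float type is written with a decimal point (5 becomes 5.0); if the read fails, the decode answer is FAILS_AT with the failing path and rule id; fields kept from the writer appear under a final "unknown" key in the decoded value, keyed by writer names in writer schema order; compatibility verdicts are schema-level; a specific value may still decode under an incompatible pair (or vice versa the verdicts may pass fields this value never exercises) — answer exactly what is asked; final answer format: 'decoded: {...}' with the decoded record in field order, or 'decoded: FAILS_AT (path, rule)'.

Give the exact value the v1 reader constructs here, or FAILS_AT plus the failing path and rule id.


in Session below, arrows point writer -> reader
decode (reader v1):
  channel := null (missing; optional => null)
  attrs := {}
  attempts := null (missing; optional => null)
  enabled := null (missing; optional => null)
  height := -2.5
  writer balance: kept under "unknown"
  => decoded: {"channel": null, "attrs": {}, "attempts": null, "enabled": null, "height": -2.5, "unknown": {"balance": 0.25}}
the other Session changes do not affect what is asked:
  removed field attempts from record Session (its key "attempts" joins the reserved list) -> inert under this dialect — no rule fires on Session and the result does not move
  added field payload to record Session: optional bytes, tag 35 (in v2 it sits last) -> inert under this dialect — no rule fires on Session and the result does not move
  field attrs in record Session: optional changed to required -> changes Session's schema-level verdicts only — the decode of this value is the same
  field enabled in record Session: type bool changed to int32 (its default is dropped) -> changes Session's schema-level verdicts only — the decode of this value is the same

decoded: {"channel": null, "attrs": {}, "attempts": null, "enabled": null, "height": -2.5, "unknown": {"balance": 0.25}}


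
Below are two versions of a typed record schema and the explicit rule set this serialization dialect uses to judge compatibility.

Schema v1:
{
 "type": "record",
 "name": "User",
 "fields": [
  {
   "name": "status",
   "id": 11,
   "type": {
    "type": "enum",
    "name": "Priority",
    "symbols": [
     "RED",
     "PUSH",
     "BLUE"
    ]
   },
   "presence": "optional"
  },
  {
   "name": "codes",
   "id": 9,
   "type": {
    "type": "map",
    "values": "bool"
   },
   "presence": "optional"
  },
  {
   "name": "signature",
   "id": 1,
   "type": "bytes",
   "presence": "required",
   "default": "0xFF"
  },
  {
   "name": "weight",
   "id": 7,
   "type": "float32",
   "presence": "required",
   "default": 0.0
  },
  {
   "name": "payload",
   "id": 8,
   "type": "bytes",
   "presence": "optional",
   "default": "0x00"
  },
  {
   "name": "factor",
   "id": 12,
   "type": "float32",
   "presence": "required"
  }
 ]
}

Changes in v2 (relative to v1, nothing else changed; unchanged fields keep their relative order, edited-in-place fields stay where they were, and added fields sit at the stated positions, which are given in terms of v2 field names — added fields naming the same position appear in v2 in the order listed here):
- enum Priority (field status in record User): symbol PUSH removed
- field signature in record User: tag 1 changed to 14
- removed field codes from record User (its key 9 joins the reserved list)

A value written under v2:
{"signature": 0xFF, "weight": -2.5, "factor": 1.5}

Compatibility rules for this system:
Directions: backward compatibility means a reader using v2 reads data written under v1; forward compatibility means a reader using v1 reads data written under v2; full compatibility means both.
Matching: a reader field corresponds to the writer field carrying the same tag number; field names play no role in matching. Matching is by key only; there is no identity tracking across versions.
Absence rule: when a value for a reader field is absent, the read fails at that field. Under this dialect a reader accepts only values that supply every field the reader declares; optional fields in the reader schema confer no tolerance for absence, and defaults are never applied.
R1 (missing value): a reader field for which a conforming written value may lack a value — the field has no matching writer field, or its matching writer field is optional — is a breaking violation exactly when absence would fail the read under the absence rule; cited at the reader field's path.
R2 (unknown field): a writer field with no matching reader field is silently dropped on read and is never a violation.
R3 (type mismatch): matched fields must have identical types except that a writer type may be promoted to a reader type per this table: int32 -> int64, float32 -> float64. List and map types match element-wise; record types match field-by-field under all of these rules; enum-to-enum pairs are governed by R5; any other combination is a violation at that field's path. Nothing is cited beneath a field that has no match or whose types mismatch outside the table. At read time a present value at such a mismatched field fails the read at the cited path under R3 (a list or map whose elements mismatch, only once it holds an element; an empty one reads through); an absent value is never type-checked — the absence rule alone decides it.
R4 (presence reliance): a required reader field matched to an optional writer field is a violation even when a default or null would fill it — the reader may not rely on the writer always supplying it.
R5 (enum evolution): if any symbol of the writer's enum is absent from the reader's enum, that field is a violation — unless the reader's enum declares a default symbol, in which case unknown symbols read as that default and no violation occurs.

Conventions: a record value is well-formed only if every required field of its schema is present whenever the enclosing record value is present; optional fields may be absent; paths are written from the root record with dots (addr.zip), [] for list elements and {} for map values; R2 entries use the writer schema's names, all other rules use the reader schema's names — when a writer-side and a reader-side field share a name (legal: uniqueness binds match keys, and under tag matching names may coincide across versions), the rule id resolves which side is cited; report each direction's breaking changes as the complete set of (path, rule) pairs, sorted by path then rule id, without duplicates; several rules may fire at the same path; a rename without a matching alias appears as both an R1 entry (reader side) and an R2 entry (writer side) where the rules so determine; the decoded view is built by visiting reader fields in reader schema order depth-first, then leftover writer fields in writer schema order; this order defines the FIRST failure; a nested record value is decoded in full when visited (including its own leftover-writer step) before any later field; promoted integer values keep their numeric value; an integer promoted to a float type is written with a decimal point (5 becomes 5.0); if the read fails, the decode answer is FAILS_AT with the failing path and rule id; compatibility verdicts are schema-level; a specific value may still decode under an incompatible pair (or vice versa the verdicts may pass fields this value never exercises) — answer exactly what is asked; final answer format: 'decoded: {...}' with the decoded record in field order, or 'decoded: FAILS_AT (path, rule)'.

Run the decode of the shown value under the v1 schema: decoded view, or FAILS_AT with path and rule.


arrows below run writer -> reader for User
decode (reader v1):
  read fails at status under R1 (no fill)
  => FAILS_AT (status, R1)
the rest of the User diff is inert for this question:
  field signature in record User: tag 1 changed to 14 -> schema-level compatibility only; this User value's decode is unchanged
  removed field codes from record User (its key 9 joins the reserved list) -> schema-level compatibility only; this User value's decode is unchanged

decoded: FAILS_AT (status, R1)


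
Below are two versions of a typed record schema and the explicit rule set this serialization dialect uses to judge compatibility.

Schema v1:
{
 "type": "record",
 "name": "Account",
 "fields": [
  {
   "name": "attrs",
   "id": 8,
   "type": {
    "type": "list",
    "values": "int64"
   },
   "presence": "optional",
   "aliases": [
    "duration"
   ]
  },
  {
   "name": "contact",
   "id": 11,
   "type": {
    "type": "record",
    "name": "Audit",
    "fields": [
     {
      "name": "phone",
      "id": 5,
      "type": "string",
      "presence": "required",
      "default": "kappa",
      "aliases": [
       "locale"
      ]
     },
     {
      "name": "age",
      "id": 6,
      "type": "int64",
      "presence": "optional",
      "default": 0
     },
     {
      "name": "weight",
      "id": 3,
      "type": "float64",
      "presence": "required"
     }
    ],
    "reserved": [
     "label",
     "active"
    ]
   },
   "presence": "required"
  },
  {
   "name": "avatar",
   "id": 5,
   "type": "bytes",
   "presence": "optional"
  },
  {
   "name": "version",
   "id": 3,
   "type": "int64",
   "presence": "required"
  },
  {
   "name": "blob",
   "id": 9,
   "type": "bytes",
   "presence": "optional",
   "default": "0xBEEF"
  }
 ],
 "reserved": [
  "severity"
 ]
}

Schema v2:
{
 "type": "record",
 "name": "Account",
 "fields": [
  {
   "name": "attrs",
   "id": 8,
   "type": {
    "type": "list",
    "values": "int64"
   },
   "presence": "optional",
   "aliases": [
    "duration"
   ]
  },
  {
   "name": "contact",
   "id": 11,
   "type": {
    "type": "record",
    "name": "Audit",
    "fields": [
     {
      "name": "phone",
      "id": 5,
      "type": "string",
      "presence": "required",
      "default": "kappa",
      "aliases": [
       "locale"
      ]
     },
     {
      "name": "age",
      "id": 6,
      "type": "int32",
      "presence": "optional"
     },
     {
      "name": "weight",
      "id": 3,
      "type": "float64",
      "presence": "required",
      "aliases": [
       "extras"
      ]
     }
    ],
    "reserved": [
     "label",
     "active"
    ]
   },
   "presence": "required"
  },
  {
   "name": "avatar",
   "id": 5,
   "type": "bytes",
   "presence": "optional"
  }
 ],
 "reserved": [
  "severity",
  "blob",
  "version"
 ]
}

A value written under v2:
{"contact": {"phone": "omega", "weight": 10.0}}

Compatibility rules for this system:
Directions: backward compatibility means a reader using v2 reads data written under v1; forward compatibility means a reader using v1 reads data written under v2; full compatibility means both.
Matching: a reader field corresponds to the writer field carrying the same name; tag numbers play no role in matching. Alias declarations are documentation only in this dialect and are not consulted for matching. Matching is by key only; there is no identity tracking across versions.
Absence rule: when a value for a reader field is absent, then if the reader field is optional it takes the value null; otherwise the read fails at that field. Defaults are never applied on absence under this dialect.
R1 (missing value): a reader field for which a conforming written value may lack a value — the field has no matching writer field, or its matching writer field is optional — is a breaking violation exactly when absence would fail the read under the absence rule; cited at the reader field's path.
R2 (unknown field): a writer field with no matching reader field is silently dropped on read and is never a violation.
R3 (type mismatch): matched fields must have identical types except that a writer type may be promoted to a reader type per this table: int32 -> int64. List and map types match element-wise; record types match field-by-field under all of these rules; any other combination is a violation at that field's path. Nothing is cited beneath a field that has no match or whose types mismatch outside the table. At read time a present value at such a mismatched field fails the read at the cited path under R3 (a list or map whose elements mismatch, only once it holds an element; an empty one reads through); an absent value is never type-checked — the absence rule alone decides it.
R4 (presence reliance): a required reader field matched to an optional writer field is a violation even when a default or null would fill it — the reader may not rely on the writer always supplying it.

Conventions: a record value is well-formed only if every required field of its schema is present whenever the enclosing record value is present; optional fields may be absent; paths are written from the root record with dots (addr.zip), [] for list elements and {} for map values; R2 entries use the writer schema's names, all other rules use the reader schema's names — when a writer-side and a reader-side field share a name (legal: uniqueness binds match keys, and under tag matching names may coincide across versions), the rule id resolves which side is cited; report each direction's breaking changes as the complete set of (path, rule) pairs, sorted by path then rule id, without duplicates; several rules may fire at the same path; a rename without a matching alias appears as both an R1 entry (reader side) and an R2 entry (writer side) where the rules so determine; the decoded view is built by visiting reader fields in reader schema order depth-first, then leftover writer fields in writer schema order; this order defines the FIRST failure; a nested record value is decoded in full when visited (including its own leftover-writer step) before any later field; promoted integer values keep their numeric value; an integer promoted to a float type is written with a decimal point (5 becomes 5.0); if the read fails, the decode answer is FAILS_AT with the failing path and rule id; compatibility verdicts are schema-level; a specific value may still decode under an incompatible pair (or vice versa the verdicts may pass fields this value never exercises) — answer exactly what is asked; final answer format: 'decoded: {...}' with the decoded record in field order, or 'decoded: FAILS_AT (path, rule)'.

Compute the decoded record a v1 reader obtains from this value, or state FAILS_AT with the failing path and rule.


in Account below, arrows point writer -> reader
decode (reader v1):
  attrs := null (absent, optional -> null)
  contact.phone := "omega"
  contact.age := null (absent, optional -> null)
  contact.weight := 10.0
  avatar := null (absent, optional -> null)
  read fails at version under R1 (no fill)
  => FAILS_AT (version, R1)
ruling out the remaining Account differences:
  removed field blob from record Account (its key "blob" joins the reserved list) -> triggers nothing under the printed rules; the Account answer is the same either way
  field age in record Audit: type int64 changed to int32 (its default is dropped) -> affects the rule determinations only; this particular Account value decodes identically

decoded: FAILS_AT (version, R1)
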